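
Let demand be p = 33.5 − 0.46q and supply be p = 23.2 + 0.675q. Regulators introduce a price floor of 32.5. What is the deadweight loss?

27.03

Competitive equilibrium: 33.5 − 0.46q = 23.2 + 0.675q → q* = 9.0749, p* = 29.3256.
At the floor p = 32.5, quantity demanded = (33.5 − 32.5)/0.46 = 2.1739.
Sellers' marginal cost at q' = 2.1739: 23.2 + 0.675·2.1739 = 24.6674.
Δq = 9.0749 − 2.1739 = 6.901; wedge = 32.5 − 24.6674 = 7.8326.
Welfare loss = ½ × 6.901 × 7.8326 = 27.03.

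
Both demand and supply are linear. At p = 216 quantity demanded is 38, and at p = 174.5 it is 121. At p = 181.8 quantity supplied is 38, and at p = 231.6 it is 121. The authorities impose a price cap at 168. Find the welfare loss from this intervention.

Demand slope = (174.5 − 216)/(121 − 38) = −0.5, so p = 235 − 0.5q.
Supply slope = (231.6 − 181.8)/(121 − 38) = 0.6, so p = 159 + 0.6q.
Competitive equilibrium: 235 − 0.5q = 159 + 0.6q → q* = 69.0909, p* = 200.4545.
At the ceiling p = 168, quantity supplied = (168 − 159)/0.6 = 15.
Willingness to pay at q' = 15: 235 − 0.5·15 = 227.5.
Δq = 69.0909 − 15 = 54.0909; wedge = 227.5 − 168 = 59.5.
Deadweight loss = ½ × 54.0909 × 59.5 = 1609.20.

1609.20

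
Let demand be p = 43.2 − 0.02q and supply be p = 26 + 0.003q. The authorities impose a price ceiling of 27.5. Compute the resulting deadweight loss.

Competitive equilibrium: 43.2 − 0.02q = 26 + 0.003q → q* = 747.8261, p* = 28.2435.
At the ceiling p = 27.5, quantity supplied = (27.5 − 26)/0.003 = 500.
Willingness to pay at q' = 500: 43.2 − 0.02·500 = 33.2.
Δq = 747.8261 − 500 = 247.8261; wedge = 33.2 − 27.5 = 5.7.
The triangle = ½ × 247.8261 × 5.7 = 706.30.

706.30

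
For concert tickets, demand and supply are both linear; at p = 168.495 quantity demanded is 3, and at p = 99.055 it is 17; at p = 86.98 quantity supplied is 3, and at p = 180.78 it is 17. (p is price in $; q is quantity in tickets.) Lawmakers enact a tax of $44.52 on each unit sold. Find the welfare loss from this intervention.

$84.99

Demand slope = (99.055 − 168.495)/(17 − 3) = −4.96, so p = 183.375 − 4.96q.
Supply slope = (180.78 − 86.98)/(17 − 3) = 6.7, so p = 66.88 + 6.7q.
Competitive equilibrium: 183.375 − 4.96q = 66.88 + 6.7q → q* = 9.991, p* = 133.8197.
With the tax, the buyer price exceeds the seller price by 44.52: (183.375 − 4.96q) − (66.88 + 6.7q) = 44.52 → q' = 6.1728.
Δq = 9.991 − 6.1728 = 3.8182; the wedge equals the tax, 44.52.
Deadweight loss = ½ × 3.8182 × 44.52 = $84.99.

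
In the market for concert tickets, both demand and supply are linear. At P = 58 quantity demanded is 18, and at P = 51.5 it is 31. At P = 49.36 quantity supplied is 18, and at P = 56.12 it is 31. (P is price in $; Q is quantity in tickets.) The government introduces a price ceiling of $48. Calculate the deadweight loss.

Demand slope = (51.5 − 58)/(31 − 18) = −0.5, so P = 67 − 0.5Q.
Supply slope = (56.12 − 49.36)/(31 − 18) = 0.52, so P = 40 + 0.52Q.
Competitive equilibrium: 67 − 0.5Q = 40 + 0.52Q → Q* = 26.4706, P* = 53.7647.
At the ceiling P = 48, quantity supplied = (48 − 40)/0.52 = 15.3846.
Willingness to pay at Q' = 15.3846: 67 − 0.5·15.3846 = 59.3077.
ΔQ = 26.4706 − 15.3846 = 11.086; wedge = 59.3077 − 48 = 11.3077.
Deadweight loss = ½ × 11.086 × 11.3077 = $62.68.

$62.68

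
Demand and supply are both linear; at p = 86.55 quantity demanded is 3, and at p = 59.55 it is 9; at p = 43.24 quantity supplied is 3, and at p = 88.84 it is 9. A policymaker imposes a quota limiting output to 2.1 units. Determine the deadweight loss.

Demand slope = (59.55 − 86.55)/(9 − 3) = −4.5, so p = 100.05 − 4.5q.
Supply slope = (88.84 − 43.24)/(9 − 3) = 7.6, so p = 20.44 + 7.6q.
Competitive equilibrium: 100.05 − 4.5q = 20.44 + 7.6q → q* = 6.5793, p* = 70.443.
At q = 2.1: demand price = 100.05 − 4.5·2.1 = 90.6; supply price = 20.44 + 7.6·2.1 = 36.4.
Δq = 6.5793 − 2.1 = 4.4793; wedge = 90.6 − 36.4 = 54.2.
Welfare loss = ½ × 4.4793 × 54.2 = 121.39.

121.39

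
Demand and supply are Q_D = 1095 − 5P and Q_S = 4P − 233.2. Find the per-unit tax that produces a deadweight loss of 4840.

In inverse form: demand P = 219 − 0.2Q, supply P = 58.3 + 0.25Q.
Competitive equilibrium: 219 − 0.2Q = 58.3 + 0.25Q → Q* = 357.1111, P* = 147.5778.
A tax t gives ΔQ = t/0.45 and wedge t, so DWL = t²/0.9.
t²/0.9 = 4840 → t² = 4356 → t = 66.

66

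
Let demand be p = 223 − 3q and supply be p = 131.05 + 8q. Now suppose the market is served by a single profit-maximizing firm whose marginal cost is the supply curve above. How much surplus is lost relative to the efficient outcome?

17.65

Competitive equilibrium: 223 − 3q = 131.05 + 8q → q* = 8.3591, p* = 197.9227.
Marginal revenue: MR = 223 − 6q. Set MR = MC: 223 − 6q = 131.05 + 8q → q_m = 6.5679.
Price p_m = 223 − 3·6.5679 = 203.2963; MC(q_m) = 131.05 + 8·6.5679 = 183.5932.
Competitive q* = 8.3591, so Δq = 1.7912; wedge = 203.2963 − 183.5932 = 19.7031.
Deadweight loss = ½ × 1.7912 × 19.7031 = 17.65.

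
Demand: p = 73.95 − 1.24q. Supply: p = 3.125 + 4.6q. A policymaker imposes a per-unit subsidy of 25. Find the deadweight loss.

Competitive equilibrium: 73.95 − 1.24q = 3.125 + 4.6q → q* = 12.1276, p* = 58.9118.
The subsidy lowers effective supply by 25: p = 4.6q − 21.875.
New quantity: 73.95 − 1.24q = 4.6q − 21.875 → q' = 16.4084.
Overproduction Δq = 16.4084 − 12.1276 = 4.2808; wedge = subsidy = 25.
DWL = ½ × 4.2808 × 25 = 53.51.

53.51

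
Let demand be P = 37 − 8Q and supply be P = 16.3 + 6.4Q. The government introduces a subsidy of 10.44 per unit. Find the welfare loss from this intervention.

Competitive equilibrium: 37 − 8Q = 16.3 + 6.4Q → Q* = 1.4375, P* = 25.5.
The subsidy lowers effective supply by 10.44: P = 5.86 + 6.4Q.
New quantity: 37 − 8Q = 5.86 + 6.4Q → Q' = 2.1625.
Overproduction ΔQ = 2.1625 − 1.4375 = 0.725; wedge = subsidy = 10.44.
Welfare loss = ½ × 0.725 × 10.44 = 3.78.

3.78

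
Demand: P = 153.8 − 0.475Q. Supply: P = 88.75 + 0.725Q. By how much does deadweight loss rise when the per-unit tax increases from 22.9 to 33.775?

Competitive equilibrium: 153.8 − 0.475Q = 88.75 + 0.725Q → Q* = 54.2083, P* = 128.051.
For a per-unit tax t: ΔQ = t/1.2, so DWL = ½·t·(t/1.2) = t²/2.4.
At t = 22.9: DWL = 218.504. At t = 33.775: DWL = 475.313.
Increase = 475.313 − 218.504 = 256.81.

256.81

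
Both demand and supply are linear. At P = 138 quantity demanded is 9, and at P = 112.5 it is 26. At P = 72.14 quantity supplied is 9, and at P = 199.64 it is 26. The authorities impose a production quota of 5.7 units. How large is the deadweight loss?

507.32

Demand slope = (112.5 − 138)/(26 − 9) = −1.5, so P = 151.5 − 1.5Q.
Supply slope = (199.64 − 72.14)/(26 − 9) = 7.5, so P = 4.64 + 7.5Q.
Competitive equilibrium: 151.5 − 1.5Q = 4.64 + 7.5Q → Q* = 16.3178, P* = 127.0233.
At Q = 5.7: demand price = 151.5 − 1.5·5.7 = 142.95; supply price = 4.64 + 7.5·5.7 = 47.39.
ΔQ = 16.3178 − 5.7 = 10.6178; wedge = 142.95 − 47.39 = 95.56.
Deadweight loss = ½ × 10.6178 × 95.56 = 507.32.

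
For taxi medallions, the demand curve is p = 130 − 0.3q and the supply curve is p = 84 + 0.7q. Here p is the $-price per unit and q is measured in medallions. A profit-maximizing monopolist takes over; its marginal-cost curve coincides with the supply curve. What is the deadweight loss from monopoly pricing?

Competitive equilibrium: 130 − 0.3q = 84 + 0.7q → q* = 46, p* = 116.2.
Marginal revenue: MR = 130 − 0.6q. Set MR = MC: 130 − 0.6q = 84 + 0.7q → q_m = 35.3846.
Price p_m = 130 − 0.3·35.3846 = 119.3846; MC(q_m) = 84 + 0.7·35.3846 = 108.7692.
Competitive q* = 46, so Δq = 10.6154; wedge = 119.3846 − 108.7692 = 10.6154.
DWL = ½ × 10.6154 × 10.6154 = $56.34.

$56.34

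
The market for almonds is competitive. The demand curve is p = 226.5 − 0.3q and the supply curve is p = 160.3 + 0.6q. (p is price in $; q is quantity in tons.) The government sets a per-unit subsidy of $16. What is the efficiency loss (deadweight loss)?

$142.22

Competitive equilibrium: 226.5 − 0.3q = 160.3 + 0.6q → q* = 73.5556, p* = 204.4333.
The subsidy lowers effective supply by 16: p = 144.3 + 0.6q.
New quantity: 226.5 − 0.3q = 144.3 + 0.6q → q' = 91.3333.
Overproduction Δq = 91.3333 − 73.5556 = 17.7777; wedge = subsidy = 16.
Welfare loss = ½ × 17.7777 × 16 = $142.22.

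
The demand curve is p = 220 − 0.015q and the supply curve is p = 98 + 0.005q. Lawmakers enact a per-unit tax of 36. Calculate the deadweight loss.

Competitive equilibrium: 220 − 0.015q = 98 + 0.005q → q* = 6100, p* = 128.5.
With the tax, the buyer price exceeds the seller price by 36: (220 − 0.015q) − (98 + 0.005q) = 36 → q' = 4300.
Δq = 6100 − 4300 = 1800; the wedge equals the tax, 36.
Deadweight loss = ½ × 1800 × 36 = 32400.

32400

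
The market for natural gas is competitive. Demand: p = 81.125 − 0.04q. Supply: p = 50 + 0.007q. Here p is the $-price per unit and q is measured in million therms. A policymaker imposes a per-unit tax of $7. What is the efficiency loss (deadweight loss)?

Competitive equilibrium: 81.125 − 0.04q = 50 + 0.007q → q* = 662.234, p* = 54.6356.
With the tax, the buyer price exceeds the seller price by 7: (81.125 − 0.04q) − (50 + 0.007q) = 7 → q' = 513.2979.
Δq = 662.234 − 513.2979 = 148.9361; the wedge equals the tax, 7.
The triangle = ½ × 148.9361 × 7 = $521.28 million.

$521.28 million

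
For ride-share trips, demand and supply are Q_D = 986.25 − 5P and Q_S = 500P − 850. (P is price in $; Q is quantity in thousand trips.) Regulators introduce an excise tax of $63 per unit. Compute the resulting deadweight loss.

$9824.26 thousand

In inverse form: demand P = 197.25 − 0.2Q, supply P = 1.7 + 0.002Q.
Competitive equilibrium: 197.25 − 0.2Q = 1.7 + 0.002Q → Q* = 968.0693, P* = 3.6361.
With the tax, the buyer price exceeds the seller price by 63: (197.25 − 0.2Q) − (1.7 + 0.002Q) = 63 → Q' = 656.1881.
ΔQ = 968.0693 − 656.1881 = 311.8812; the wedge equals the tax, 63.
The triangle = ½ × 311.8812 × 63 = $9824.26 thousand.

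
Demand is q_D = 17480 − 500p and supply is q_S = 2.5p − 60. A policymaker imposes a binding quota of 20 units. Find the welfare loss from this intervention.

In inverse form: demand p = 34.96 − 0.002q, supply p = 24 + 0.4q.
Competitive equilibrium: 34.96 − 0.002q = 24 + 0.4q → q* = 27.26368, p* = 34.90547.
At q = 20: demand price = 34.96 − 0.002·20 = 34.92; supply price = 24 + 0.4·20 = 32.
Δq = 27.26368 − 20 = 7.26368; wedge = 34.92 − 32 = 2.92.
DWL = ½ × 7.26368 × 2.92 = 10.60.

10.60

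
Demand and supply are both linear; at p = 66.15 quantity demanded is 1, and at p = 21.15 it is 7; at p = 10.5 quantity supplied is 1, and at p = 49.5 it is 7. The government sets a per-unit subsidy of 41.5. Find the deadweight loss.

Demand slope = (21.15 − 66.15)/(7 − 1) = −7.5, so p = 73.65 − 7.5q.
Supply slope = (49.5 − 10.5)/(7 − 1) = 6.5, so p = 4 + 6.5q.
Competitive equilibrium: 73.65 − 7.5q = 4 + 6.5q → q* = 4.975, p* = 36.3375.
The subsidy lowers effective supply by 41.5: p = 6.5q − 37.5.
New quantity: 73.65 − 7.5q = 6.5q − 37.5 → q' = 7.9393.
Overproduction Δq = 7.9393 − 4.975 = 2.9643; wedge = subsidy = 41.5.
Deadweight loss = ½ × 2.9643 × 41.5 = 61.51.

61.51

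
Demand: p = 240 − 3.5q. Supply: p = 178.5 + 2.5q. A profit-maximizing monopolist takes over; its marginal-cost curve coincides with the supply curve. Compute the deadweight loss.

42.78

Competitive equilibrium: 240 − 3.5q = 178.5 + 2.5q → q* = 10.25, p* = 204.125.
Marginal revenue: MR = 240 − 7q. Set MR = MC: 240 − 7q = 178.5 + 2.5q → q_m = 6.4737.
Price p_m = 240 − 3.5·6.4737 = 217.3421; MC(q_m) = 178.5 + 2.5·6.4737 = 194.6843.
Competitive q* = 10.25, so Δq = 3.7763; wedge = 217.3421 − 194.6843 = 22.6578.
Welfare loss = ½ × 3.7763 × 22.6578 = 42.78.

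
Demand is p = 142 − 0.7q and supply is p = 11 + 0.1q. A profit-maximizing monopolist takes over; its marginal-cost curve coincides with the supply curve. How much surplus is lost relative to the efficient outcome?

Competitive equilibrium: 142 − 0.7q = 11 + 0.1q → q* = 163.75, p* = 27.375.
Marginal revenue: MR = 142 − 1.4q. Set MR = MC: 142 − 1.4q = 11 + 0.1q → q_m = 87.33333.
Price p_m = 142 − 0.7·87.33333 = 80.86667; MC(q_m) = 11 + 0.1·87.33333 = 19.73333.
Competitive q* = 163.75, so Δq = 76.41667; wedge = 80.86667 − 19.73333 = 61.13334.
Deadweight loss = ½ × 76.41667 × 61.13334 = 2335.80.

2335.80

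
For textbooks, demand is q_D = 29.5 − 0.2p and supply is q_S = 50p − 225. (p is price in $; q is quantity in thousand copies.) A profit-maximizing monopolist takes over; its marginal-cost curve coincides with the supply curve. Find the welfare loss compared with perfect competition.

In inverse form: demand p = 147.5 − 5q, supply p = 4.5 + 0.02q.
Competitive equilibrium: 147.5 − 5q = 4.5 + 0.02q → q* = 28.4861, p* = 5.0697.
Marginal revenue: MR = 147.5 − 10q. Set MR = MC: 147.5 − 10q = 4.5 + 0.02q → q_m = 14.2715.
Price p_m = 147.5 − 5·14.2715 = 76.1425; MC(q_m) = 4.5 + 0.02·14.2715 = 4.7854.
Competitive q* = 28.4861, so Δq = 14.2146; wedge = 76.1425 − 4.7854 = 71.3571.
Deadweight loss = ½ × 14.2146 × 71.3571 = $507.16 thousand.

$507.16 thousand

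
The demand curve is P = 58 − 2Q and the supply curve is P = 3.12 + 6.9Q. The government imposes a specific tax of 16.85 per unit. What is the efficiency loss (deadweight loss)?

15.95

Competitive equilibrium: 58 − 2Q = 3.12 + 6.9Q → Q* = 6.1663, P* = 45.6674.
With the tax, the buyer price exceeds the seller price by 16.85: (58 − 2Q) − (3.12 + 6.9Q) = 16.85 → Q' = 4.273.
ΔQ = 6.1663 − 4.273 = 1.8933; the wedge equals the tax, 16.85.
The triangle = ½ × 1.8933 × 16.85 = 15.95.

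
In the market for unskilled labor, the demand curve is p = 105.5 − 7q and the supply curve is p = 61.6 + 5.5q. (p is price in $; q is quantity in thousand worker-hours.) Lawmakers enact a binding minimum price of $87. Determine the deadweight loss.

Competitive equilibrium: 105.5 − 7q = 61.6 + 5.5q → q* = 3.512, p* = 80.916.
At the floor p = 87, quantity demanded = (105.5 − 87)/7 = 2.6429.
Sellers' marginal cost at q' = 2.6429: 61.6 + 5.5·2.6429 = 76.136.
Δq = 3.512 − 2.6429 = 0.8691; wedge = 87 − 76.136 = 10.864.
Welfare loss = ½ × 0.8691 × 10.864 = $4.72 thousand.

$4.72 thousand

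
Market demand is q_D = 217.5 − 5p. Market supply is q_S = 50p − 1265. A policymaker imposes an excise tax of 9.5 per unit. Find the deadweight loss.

In inverse form: demand p = 43.5 − 0.2q, supply p = 25.3 + 0.02q.
Competitive equilibrium: 43.5 − 0.2q = 25.3 + 0.02q → q* = 82.7273, p* = 26.9545.
With the tax, the buyer price exceeds the seller price by 9.5: (43.5 − 0.2q) − (25.3 + 0.02q) = 9.5 → q' = 39.5455.
Δq = 82.7273 − 39.5455 = 43.1818; the wedge equals the tax, 9.5.
DWL = ½ × 43.1818 × 9.5 = 205.11.

205.11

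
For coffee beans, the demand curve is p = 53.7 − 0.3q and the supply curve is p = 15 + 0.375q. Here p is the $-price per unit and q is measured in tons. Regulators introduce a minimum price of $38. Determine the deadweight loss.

Competitive equilibrium: 53.7 − 0.3q = 15 + 0.375q → q* = 57.3333, p* = 36.5.
At the floor p = 38, quantity demanded = (53.7 − 38)/0.3 = 52.3333.
Sellers' marginal cost at q' = 52.3333: 15 + 0.375·52.3333 = 34.625.
Δq = 57.3333 − 52.3333 = 5; wedge = 38 − 34.625 = 3.375.
Deadweight loss = ½ × 5 × 3.375 = $8.44.

$8.44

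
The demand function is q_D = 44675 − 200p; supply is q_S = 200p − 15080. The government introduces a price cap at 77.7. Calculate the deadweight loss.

In inverse form: demand p = 223.375 − 0.005q, supply p = 75.4 + 0.005q.
Competitive equilibrium: 223.375 − 0.005q = 75.4 + 0.005q → q* = 14797.5, p* = 149.3875.
At the ceiling p = 77.7, quantity supplied = (77.7 − 75.4)/0.005 = 460.
Willingness to pay at q' = 460: 223.375 − 0.005·460 = 221.075.
Δq = 14797.5 − 460 = 14337.5; wedge = 221.075 − 77.7 = 143.375.
Welfare loss = ½ × 14337.5 × 143.375 = 1027819.53.

1027819.53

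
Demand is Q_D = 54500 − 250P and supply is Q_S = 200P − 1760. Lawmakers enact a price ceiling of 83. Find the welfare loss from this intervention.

317856.09

In inverse form: demand P = 218 − 0.004Q, supply P = 8.8 + 0.005Q.
Competitive equilibrium: 218 − 0.004Q = 8.8 + 0.005Q → Q* = 23244.4444, P* = 125.0222.
At the ceiling P = 83, quantity supplied = (83 − 8.8)/0.005 = 14840.
Willingness to pay at Q' = 14840: 218 − 0.004·14840 = 158.64.
ΔQ = 23244.4444 − 14840 = 8404.4444; wedge = 158.64 − 83 = 75.64.
DWL = ½ × 8404.4444 × 75.64 = 317856.09.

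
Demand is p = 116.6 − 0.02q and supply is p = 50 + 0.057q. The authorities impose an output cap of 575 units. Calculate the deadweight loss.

3236.40

Competitive equilibrium: 116.6 − 0.02q = 50 + 0.057q → q* = 864.9351, p* = 99.3013.
At q = 575: demand price = 116.6 − 0.02·575 = 105.1; supply price = 50 + 0.057·575 = 82.775.
Δq = 864.9351 − 575 = 289.9351; wedge = 105.1 − 82.775 = 22.325.
Welfare loss = ½ × 289.9351 × 22.325 = 3236.40.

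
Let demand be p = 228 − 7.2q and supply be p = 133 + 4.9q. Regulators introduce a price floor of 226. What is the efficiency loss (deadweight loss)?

Competitive equilibrium: 228 − 7.2q = 133 + 4.9q → q* = 7.8512, p* = 171.4711.
At the floor p = 226, quantity demanded = (228 − 226)/7.2 = 0.2778.
Sellers' marginal cost at q' = 0.2778: 133 + 4.9·0.2778 = 134.3612.
Δq = 7.8512 − 0.2778 = 7.5734; wedge = 226 − 134.3612 = 91.6388.
DWL = ½ × 7.5734 × 91.6388 = 347.01.

347.01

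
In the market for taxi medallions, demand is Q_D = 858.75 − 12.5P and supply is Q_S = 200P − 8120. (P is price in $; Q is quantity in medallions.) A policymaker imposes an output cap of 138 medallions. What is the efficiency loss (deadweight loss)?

In inverse form: demand P = 68.7 − 0.08Q, supply P = 40.6 + 0.005Q.
Competitive equilibrium: 68.7 − 0.08Q = 40.6 + 0.005Q → Q* = 330.5882, P* = 42.2529.
At Q = 138: demand price = 68.7 − 0.08·138 = 57.66; supply price = 40.6 + 0.005·138 = 41.29.
ΔQ = 330.5882 − 138 = 192.5882; wedge = 57.66 − 41.29 = 16.37.
The triangle = ½ × 192.5882 × 16.37 = $1576.33.

$1576.33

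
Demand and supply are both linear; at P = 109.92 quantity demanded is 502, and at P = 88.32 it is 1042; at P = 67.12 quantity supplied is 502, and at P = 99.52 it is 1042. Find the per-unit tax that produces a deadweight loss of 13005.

51

Demand slope = (88.32 − 109.92)/(1042 − 502) = −0.04, so P = 130 − 0.04Q.
Supply slope = (99.52 − 67.12)/(1042 − 502) = 0.06, so P = 37 + 0.06Q.
Competitive equilibrium: 130 − 0.04Q = 37 + 0.06Q → Q* = 930, P* = 92.8.
A tax t gives ΔQ = t/0.1 and wedge t, so DWL = t²/0.2.
t²/0.2 = 13005 → t² = 2601 → t = 51.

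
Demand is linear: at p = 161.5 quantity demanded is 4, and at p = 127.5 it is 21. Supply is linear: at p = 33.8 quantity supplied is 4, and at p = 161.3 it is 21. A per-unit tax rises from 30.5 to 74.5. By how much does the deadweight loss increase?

Demand slope = (127.5 − 161.5)/(21 − 4) = −2, so p = 169.5 − 2q.
Supply slope = (161.3 − 33.8)/(21 − 4) = 7.5, so p = 3.8 + 7.5q.
Competitive equilibrium: 169.5 − 2q = 3.8 + 7.5q → q* = 17.4421, p* = 134.6158.
For a per-unit tax t: Δq = t/9.5, so DWL = ½·t·(t/9.5) = t²/19.
At t = 30.5: DWL = 48.961. At t = 74.5: DWL = 292.118.
Increase = 292.118 − 48.961 = 243.16.

243.16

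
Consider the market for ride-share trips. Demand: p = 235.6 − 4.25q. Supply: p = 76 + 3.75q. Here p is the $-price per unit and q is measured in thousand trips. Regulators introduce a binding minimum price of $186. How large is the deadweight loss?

Competitive equilibrium: 235.6 − 4.25q = 76 + 3.75q → q* = 19.95, p* = 150.8125.
At the floor p = 186, quantity demanded = (235.6 − 186)/4.25 = 11.6706.
Sellers' marginal cost at q' = 11.6706: 76 + 3.75·11.6706 = 119.7648.
Δq = 19.95 − 11.6706 = 8.2794; wedge = 186 − 119.7648 = 66.2352.
Deadweight loss = ½ × 8.2794 × 66.2352 = $274.19 thousand.

$274.19 thousand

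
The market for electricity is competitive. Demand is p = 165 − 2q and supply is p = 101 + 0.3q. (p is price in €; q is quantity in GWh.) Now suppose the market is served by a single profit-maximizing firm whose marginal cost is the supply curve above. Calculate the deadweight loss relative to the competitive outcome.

Competitive equilibrium: 165 − 2q = 101 + 0.3q → q* = 27.8261, p* = 109.3478.
Marginal revenue: MR = 165 − 4q. Set MR = MC: 165 − 4q = 101 + 0.3q → q_m = 14.8837.
Price p_m = 165 − 2·14.8837 = 135.2326; MC(q_m) = 101 + 0.3·14.8837 = 105.4651.
Competitive q* = 27.8261, so Δq = 12.9424; wedge = 135.2326 − 105.4651 = 29.7675.
Deadweight loss = ½ × 12.9424 × 29.7675 = €192.63.

€192.63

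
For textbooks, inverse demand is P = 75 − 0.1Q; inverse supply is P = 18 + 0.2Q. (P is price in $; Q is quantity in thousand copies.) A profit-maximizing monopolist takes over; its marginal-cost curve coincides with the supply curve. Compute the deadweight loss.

$338.44 thousand

Competitive equilibrium: 75 − 0.1Q = 18 + 0.2Q → Q* = 190, P* = 56.
Marginal revenue: MR = 75 − 0.2Q. Set MR = MC: 75 − 0.2Q = 18 + 0.2Q → Q_m = 142.5.
Price P_m = 75 − 0.1·142.5 = 60.75; MC(Q_m) = 18 + 0.2·142.5 = 46.5.
Competitive Q* = 190, so ΔQ = 47.5; wedge = 60.75 − 46.5 = 14.25.
The triangle = ½ × 47.5 × 14.25 = $338.44 thousand.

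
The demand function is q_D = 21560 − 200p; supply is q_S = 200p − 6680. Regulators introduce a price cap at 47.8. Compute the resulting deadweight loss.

In inverse form: demand p = 107.8 − 0.005q, supply p = 33.4 + 0.005q.
Competitive equilibrium: 107.8 − 0.005q = 33.4 + 0.005q → q* = 7440, p* = 70.6.
At the ceiling p = 47.8, quantity supplied = (47.8 − 33.4)/0.005 = 2880.
Willingness to pay at q' = 2880: 107.8 − 0.005·2880 = 93.4.
Δq = 7440 − 2880 = 4560; wedge = 93.4 − 47.8 = 45.6.
Deadweight loss = ½ × 4560 × 45.6 = 103968.

103968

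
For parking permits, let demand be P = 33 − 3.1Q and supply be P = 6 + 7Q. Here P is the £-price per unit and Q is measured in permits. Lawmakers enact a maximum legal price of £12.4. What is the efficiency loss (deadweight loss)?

Competitive equilibrium: 33 − 3.1Q = 6 + 7Q → Q* = 2.6733, P* = 24.7129.
At the ceiling P = 12.4, quantity supplied = (12.4 − 6)/7 = 0.9143.
Willingness to pay at Q' = 0.9143: 33 − 3.1·0.9143 = 30.1657.
ΔQ = 2.6733 − 0.9143 = 1.759; wedge = 30.1657 − 12.4 = 17.7657.
Welfare loss = ½ × 1.759 × 17.7657 = £15.62.

£15.62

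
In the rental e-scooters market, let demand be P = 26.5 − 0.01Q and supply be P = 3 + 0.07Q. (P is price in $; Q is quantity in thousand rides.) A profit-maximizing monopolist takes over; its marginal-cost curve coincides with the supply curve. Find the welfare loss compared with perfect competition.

$42.61 thousand

Competitive equilibrium: 26.5 − 0.01Q = 3 + 0.07Q → Q* = 293.75, P* = 23.5625.
Marginal revenue: MR = 26.5 − 0.02Q. Set MR = MC: 26.5 − 0.02Q = 3 + 0.07Q → Q_m = 261.1111.
Price P_m = 26.5 − 0.01·261.1111 = 23.8889; MC(Q_m) = 3 + 0.07·261.1111 = 21.2778.
Competitive Q* = 293.75, so ΔQ = 32.6389; wedge = 23.8889 − 21.2778 = 2.6111.
DWL = ½ × 32.6389 × 2.6111 = $42.61 thousand.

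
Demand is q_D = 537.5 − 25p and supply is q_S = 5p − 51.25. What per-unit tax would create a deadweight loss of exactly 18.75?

In inverse form: demand p = 21.5 − 0.04q, supply p = 10.25 + 0.2q.
Competitive equilibrium: 21.5 − 0.04q = 10.25 + 0.2q → q* = 46.875, p* = 19.625.
A tax t gives Δq = t/0.24 and wedge t, so DWL = t²/0.48.
t²/0.48 = 18.75 → t² = 9 → t = 3.

3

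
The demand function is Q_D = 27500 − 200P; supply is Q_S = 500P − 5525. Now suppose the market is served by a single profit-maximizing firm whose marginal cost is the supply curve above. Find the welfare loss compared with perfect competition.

198283.76

In inverse form: demand P = 137.5 − 0.005Q, supply P = 11.05 + 0.002Q.
Competitive equilibrium: 137.5 − 0.005Q = 11.05 + 0.002Q → Q* = 18064.2857, P* = 47.1786.
Marginal revenue: MR = 137.5 − 0.01Q. Set MR = MC: 137.5 − 0.01Q = 11.05 + 0.002Q → Q_m = 10537.5.
Price P_m = 137.5 − 0.005·10537.5 = 84.8125; MC(Q_m) = 11.05 + 0.002·10537.5 = 32.125.
Competitive Q* = 18064.2857, so ΔQ = 7526.7857; wedge = 84.8125 − 32.125 = 52.6875.
DWL = ½ × 7526.7857 × 52.6875 = 198283.76.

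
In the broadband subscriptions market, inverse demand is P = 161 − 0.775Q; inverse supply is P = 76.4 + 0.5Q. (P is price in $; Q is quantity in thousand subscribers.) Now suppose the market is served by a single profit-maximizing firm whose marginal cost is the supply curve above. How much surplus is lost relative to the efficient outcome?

$401.14 thousand

Competitive equilibrium: 161 − 0.775Q = 76.4 + 0.5Q → Q* = 66.3529, P* = 109.5765.
Marginal revenue: MR = 161 − 1.55Q. Set MR = MC: 161 − 1.55Q = 76.4 + 0.5Q → Q_m = 41.2683.
Price P_m = 161 − 0.775·41.2683 = 129.0171; MC(Q_m) = 76.4 + 0.5·41.2683 = 97.0342.
Competitive Q* = 66.3529, so ΔQ = 25.0846; wedge = 129.0171 − 97.0342 = 31.9829.
DWL = ½ × 25.0846 × 31.9829 = $401.14 thousand.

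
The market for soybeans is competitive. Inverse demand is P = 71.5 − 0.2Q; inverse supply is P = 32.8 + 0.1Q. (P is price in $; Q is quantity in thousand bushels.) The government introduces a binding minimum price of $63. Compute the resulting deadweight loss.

$1122.34 thousand

Competitive equilibrium: 71.5 − 0.2Q = 32.8 + 0.1Q → Q* = 129, P* = 45.7.
At the floor P = 63, quantity demanded = (71.5 − 63)/0.2 = 42.5.
Sellers' marginal cost at Q' = 42.5: 32.8 + 0.1·42.5 = 37.05.
ΔQ = 129 − 42.5 = 86.5; wedge = 63 − 37.05 = 25.95.
Deadweight loss = ½ × 86.5 × 25.95 = $1122.34 thousand.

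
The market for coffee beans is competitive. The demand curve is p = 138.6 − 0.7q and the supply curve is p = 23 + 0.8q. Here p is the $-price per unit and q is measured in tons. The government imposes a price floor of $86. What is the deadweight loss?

$2.78

Competitive equilibrium: 138.6 − 0.7q = 23 + 0.8q → q* = 77.0667, p* = 84.6533.
At the floor p = 86, quantity demanded = (138.6 − 86)/0.7 = 75.1429.
Sellers' marginal cost at q' = 75.1429: 23 + 0.8·75.1429 = 83.1143.
Δq = 77.0667 − 75.1429 = 1.9238; wedge = 86 − 83.1143 = 2.8857.
The triangle = ½ × 1.9238 × 2.8857 = $2.78.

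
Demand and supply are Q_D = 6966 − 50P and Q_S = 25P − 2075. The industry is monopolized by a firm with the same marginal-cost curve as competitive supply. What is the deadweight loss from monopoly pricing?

In inverse form: demand P = 139.32 − 0.02Q, supply P = 83 + 0.04Q.
Competitive equilibrium: 139.32 − 0.02Q = 83 + 0.04Q → Q* = 938.6667, P* = 120.5467.
Marginal revenue: MR = 139.32 − 0.04Q. Set MR = MC: 139.32 − 0.04Q = 83 + 0.04Q → Q_m = 704.
Price P_m = 139.32 − 0.02·704 = 125.24; MC(Q_m) = 83 + 0.04·704 = 111.16.
Competitive Q* = 938.6667, so ΔQ = 234.6667; wedge = 125.24 − 111.16 = 14.08.
The triangle = ½ × 234.6667 × 14.08 = 1652.05.

1652.05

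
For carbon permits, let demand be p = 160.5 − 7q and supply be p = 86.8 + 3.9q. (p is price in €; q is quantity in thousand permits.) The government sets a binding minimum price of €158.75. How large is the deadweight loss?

Competitive equilibrium: 160.5 − 7q = 86.8 + 3.9q → q* = 6.7615, p* = 113.1697.
At the floor p = 158.75, quantity demanded = (160.5 − 158.75)/7 = 0.25.
Sellers' marginal cost at q' = 0.25: 86.8 + 3.9·0.25 = 87.775.
Δq = 6.7615 − 0.25 = 6.5115; wedge = 158.75 − 87.775 = 70.975.
Deadweight loss = ½ × 6.5115 × 70.975 = €231.08 thousand.

€231.08 thousand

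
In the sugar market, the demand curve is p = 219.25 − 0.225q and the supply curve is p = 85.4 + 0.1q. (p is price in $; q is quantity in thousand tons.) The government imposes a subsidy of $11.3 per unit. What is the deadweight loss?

$196.45 thousand

Competitive equilibrium: 219.25 − 0.225q = 85.4 + 0.1q → q* = 411.8462, p* = 126.5846.
The subsidy lowers effective supply by 11.3: p = 74.1 + 0.1q.
New quantity: 219.25 − 0.225q = 74.1 + 0.1q → q' = 446.6154.
Overproduction Δq = 446.6154 − 411.8462 = 34.7692; wedge = subsidy = 11.3.
The triangle = ½ × 34.7692 × 11.3 = $196.45 thousand.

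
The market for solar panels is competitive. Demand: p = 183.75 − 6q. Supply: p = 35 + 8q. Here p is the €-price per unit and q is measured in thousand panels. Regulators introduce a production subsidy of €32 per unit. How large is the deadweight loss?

€36.57 thousand

Competitive equilibrium: 183.75 − 6q = 35 + 8q → q* = 10.625, p* = 120.
The subsidy lowers effective supply by 32: p = 3 + 8q.
New quantity: 183.75 − 6q = 3 + 8q → q' = 12.9107.
Overproduction Δq = 12.9107 − 10.625 = 2.2857; wedge = subsidy = 32.
Deadweight loss = ½ × 2.2857 × 32 = €36.57 thousand.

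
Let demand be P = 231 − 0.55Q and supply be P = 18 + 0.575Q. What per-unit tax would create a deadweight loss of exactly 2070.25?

68.25

Competitive equilibrium: 231 − 0.55Q = 18 + 0.575Q → Q* = 189.3333, P* = 126.8667.
A tax t gives ΔQ = t/1.125 and wedge t, so DWL = t²/2.25.
t²/2.25 = 2070.25 → t² = 4658.0625 → t = 68.25.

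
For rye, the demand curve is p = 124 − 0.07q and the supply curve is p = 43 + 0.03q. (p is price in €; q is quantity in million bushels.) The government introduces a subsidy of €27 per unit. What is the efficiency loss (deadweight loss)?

€3645 million

Competitive equilibrium: 124 − 0.07q = 43 + 0.03q → q* = 810, p* = 67.3.
The subsidy lowers effective supply by 27: p = 16 + 0.03q.
New quantity: 124 − 0.07q = 16 + 0.03q → q' = 1080.
Overproduction Δq = 1080 − 810 = 270; wedge = subsidy = 27.
The triangle = ½ × 270 × 27 = €3645 million.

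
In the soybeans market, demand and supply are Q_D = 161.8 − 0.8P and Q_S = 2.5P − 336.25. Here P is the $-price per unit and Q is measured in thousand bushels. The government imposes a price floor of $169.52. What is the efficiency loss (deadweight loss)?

$182.58 thousand

In inverse form: demand P = 202.25 − 1.25Q, supply P = 134.5 + 0.4Q.
Competitive equilibrium: 202.25 − 1.25Q = 134.5 + 0.4Q → Q* = 41.0606, P* = 150.9242.
At the floor P = 169.52, quantity demanded = (202.25 − 169.52)/1.25 = 26.184.
Sellers' marginal cost at Q' = 26.184: 134.5 + 0.4·26.184 = 144.9736.
ΔQ = 41.0606 − 26.184 = 14.8766; wedge = 169.52 − 144.9736 = 24.5464.
Deadweight loss = ½ × 14.8766 × 24.5464 = $182.58 thousand.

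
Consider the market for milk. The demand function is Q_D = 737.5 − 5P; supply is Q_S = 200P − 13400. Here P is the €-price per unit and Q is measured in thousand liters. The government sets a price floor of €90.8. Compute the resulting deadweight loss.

In inverse form: demand P = 147.5 − 0.2Q, supply P = 67 + 0.005Q.
Competitive equilibrium: 147.5 − 0.2Q = 67 + 0.005Q → Q* = 392.6829, P* = 68.9634.
At the floor P = 90.8, quantity demanded = (147.5 − 90.8)/0.2 = 283.5.
Sellers' marginal cost at Q' = 283.5: 67 + 0.005·283.5 = 68.4175.
ΔQ = 392.6829 − 283.5 = 109.1829; wedge = 90.8 − 68.4175 = 22.3825.
Deadweight loss = ½ × 109.1829 × 22.3825 = €1221.89 thousand.

€1221.89 thousand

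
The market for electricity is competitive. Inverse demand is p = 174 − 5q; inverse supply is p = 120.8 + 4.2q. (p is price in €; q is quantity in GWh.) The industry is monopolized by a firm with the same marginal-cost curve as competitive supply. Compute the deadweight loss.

Competitive equilibrium: 174 − 5q = 120.8 + 4.2q → q* = 5.7826, p* = 145.087.
Marginal revenue: MR = 174 − 10q. Set MR = MC: 174 − 10q = 120.8 + 4.2q → q_m = 3.7465.
Price p_m = 174 − 5·3.7465 = 155.2675; MC(q_m) = 120.8 + 4.2·3.7465 = 136.5353.
Competitive q* = 5.7826, so Δq = 2.0361; wedge = 155.2675 − 136.5353 = 18.7322.
The triangle = ½ × 2.0361 × 18.7322 = €19.07.

€19.07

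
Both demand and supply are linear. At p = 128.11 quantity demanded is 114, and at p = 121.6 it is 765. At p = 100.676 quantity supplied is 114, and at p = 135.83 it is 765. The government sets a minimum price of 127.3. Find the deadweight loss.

3867.68

Demand slope = (121.6 − 128.11)/(765 − 114) = −0.01, so p = 129.25 − 0.01q.
Supply slope = (135.83 − 100.676)/(765 − 114) = 0.054, so p = 94.52 + 0.054q.
Competitive equilibrium: 129.25 − 0.01q = 94.52 + 0.054q → q* = 542.6563, p* = 123.8234.
At the floor p = 127.3, quantity demanded = (129.25 − 127.3)/0.01 = 195.
Sellers' marginal cost at q' = 195: 94.52 + 0.054·195 = 105.05.
Δq = 542.6563 − 195 = 347.6563; wedge = 127.3 − 105.05 = 22.25.
Welfare loss = ½ × 347.6563 × 22.25 = 3867.68.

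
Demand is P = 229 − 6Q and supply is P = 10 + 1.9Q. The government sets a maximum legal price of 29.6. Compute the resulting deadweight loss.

Competitive equilibrium: 229 − 6Q = 10 + 1.9Q → Q* = 27.7215, P* = 62.6709.
At the ceiling P = 29.6, quantity supplied = (29.6 − 10)/1.9 = 10.3158.
Willingness to pay at Q' = 10.3158: 229 − 6·10.3158 = 167.1052.
ΔQ = 27.7215 − 10.3158 = 17.4057; wedge = 167.1052 − 29.6 = 137.5052.
The triangle = ½ × 17.4057 × 137.5052 = 1196.69.

1196.69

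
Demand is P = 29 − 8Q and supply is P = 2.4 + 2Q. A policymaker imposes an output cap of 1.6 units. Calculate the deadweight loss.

5.618

Competitive equilibrium: 29 − 8Q = 2.4 + 2Q → Q* = 2.66, P* = 7.72.
At Q = 1.6: demand price = 29 − 8·1.6 = 16.2; supply price = 2.4 + 2·1.6 = 5.6.
ΔQ = 2.66 − 1.6 = 1.06; wedge = 16.2 − 5.6 = 10.6.
Welfare loss = ½ × 1.06 × 10.6 = 5.618.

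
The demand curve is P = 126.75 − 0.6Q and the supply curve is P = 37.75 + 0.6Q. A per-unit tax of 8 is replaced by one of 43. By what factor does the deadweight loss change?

28.891

Competitive equilibrium: 126.75 − 0.6Q = 37.75 + 0.6Q → Q* = 74.1667, P* = 82.25.
For a per-unit tax t: ΔQ = t/1.2, so DWL = ½·t·(t/1.2) = t²/2.4.
At t = 8: DWL = 26.667. At t = 43: DWL = 770.417.
Ratio = (43/8)² = 28.891.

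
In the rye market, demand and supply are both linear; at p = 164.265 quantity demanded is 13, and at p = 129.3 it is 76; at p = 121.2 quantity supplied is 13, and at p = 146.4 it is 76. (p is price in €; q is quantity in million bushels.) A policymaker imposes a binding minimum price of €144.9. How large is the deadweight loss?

€49.70 million

Demand slope = (129.3 − 164.265)/(76 − 13) = −0.555, so p = 171.48 − 0.555q.
Supply slope = (146.4 − 121.2)/(76 − 13) = 0.4, so p = 116 + 0.4q.
Competitive equilibrium: 171.48 − 0.555q = 116 + 0.4q → q* = 58.0942, p* = 139.2377.
At the floor p = 144.9, quantity demanded = (171.48 − 144.9)/0.555 = 47.8919.
Sellers' marginal cost at q' = 47.8919: 116 + 0.4·47.8919 = 135.1568.
Δq = 58.0942 − 47.8919 = 10.2023; wedge = 144.9 − 135.1568 = 9.7432.
Welfare loss = ½ × 10.2023 × 9.7432 = €49.70 million.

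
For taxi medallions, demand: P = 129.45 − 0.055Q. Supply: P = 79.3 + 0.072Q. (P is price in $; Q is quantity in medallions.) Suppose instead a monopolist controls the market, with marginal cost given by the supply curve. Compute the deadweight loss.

$904.25

Competitive equilibrium: 129.45 − 0.055Q = 79.3 + 0.072Q → Q* = 394.8819, P* = 107.7315.
Marginal revenue: MR = 129.45 − 0.11Q. Set MR = MC: 129.45 − 0.11Q = 79.3 + 0.072Q → Q_m = 275.5495.
Price P_m = 129.45 − 0.055·275.5495 = 114.2948; MC(Q_m) = 79.3 + 0.072·275.5495 = 99.1396.
Competitive Q* = 394.8819, so ΔQ = 119.3324; wedge = 114.2948 − 99.1396 = 15.1552.
DWL = ½ × 119.3324 × 15.1552 = $904.25.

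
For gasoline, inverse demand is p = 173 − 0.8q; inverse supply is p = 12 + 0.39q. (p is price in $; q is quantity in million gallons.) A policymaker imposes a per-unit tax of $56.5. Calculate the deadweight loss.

$1341.28 million

Competitive equilibrium: 173 − 0.8q = 12 + 0.39q → q* = 135.2941, p* = 64.7647.
With the tax, the buyer price exceeds the seller price by 56.5: (173 − 0.8q) − (12 + 0.39q) = 56.5 → q' = 87.8151.
Δq = 135.2941 − 87.8151 = 47.479; the wedge equals the tax, 56.5.
DWL = ½ × 47.479 × 56.5 = $1341.28 million.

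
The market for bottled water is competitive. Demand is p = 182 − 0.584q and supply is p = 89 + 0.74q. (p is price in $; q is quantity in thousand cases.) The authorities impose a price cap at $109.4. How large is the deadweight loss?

Competitive equilibrium: 182 − 0.584q = 89 + 0.74q → q* = 70.24169, p* = 140.97885.
At the ceiling p = 109.4, quantity supplied = (109.4 − 89)/0.74 = 27.56757.
Willingness to pay at q' = 27.56757: 182 − 0.584·27.56757 = 165.90054.
Δq = 70.24169 − 27.56757 = 42.67412; wedge = 165.90054 − 109.4 = 56.50054.
Welfare loss = ½ × 42.67412 × 56.50054 = $1205.56 thousand.

$1205.56 thousand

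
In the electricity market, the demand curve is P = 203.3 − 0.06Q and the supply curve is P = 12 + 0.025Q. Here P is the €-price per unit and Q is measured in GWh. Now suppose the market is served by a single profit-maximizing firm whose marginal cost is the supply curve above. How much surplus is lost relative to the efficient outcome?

€36859.34

Competitive equilibrium: 203.3 − 0.06Q = 12 + 0.025Q → Q* = 2250.58824, P* = 68.26471.
Marginal revenue: MR = 203.3 − 0.12Q. Set MR = MC: 203.3 − 0.12Q = 12 + 0.025Q → Q_m = 1319.31034.
Price P_m = 203.3 − 0.06·1319.31034 = 124.14138; MC(Q_m) = 12 + 0.025·1319.31034 = 44.98276.
Competitive Q* = 2250.58824, so ΔQ = 931.2779; wedge = 124.14138 − 44.98276 = 79.15862.
DWL = ½ × 931.2779 × 79.15862 = €36859.34.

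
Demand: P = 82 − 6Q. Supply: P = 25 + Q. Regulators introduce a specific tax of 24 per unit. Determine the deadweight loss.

41.14

Competitive equilibrium: 82 − 6Q = 25 + Q → Q* = 8.1429, P* = 33.1429.
With the tax, the buyer price exceeds the seller price by 24: (82 − 6Q) − (25 + Q) = 24 → Q' = 4.7143.
ΔQ = 8.1429 − 4.7143 = 3.4286; the wedge equals the tax, 24.
Welfare loss = ½ × 3.4286 × 24 = 41.14.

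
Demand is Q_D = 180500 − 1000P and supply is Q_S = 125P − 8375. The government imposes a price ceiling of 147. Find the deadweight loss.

In inverse form: demand P = 180.5 − 0.001Q, supply P = 67 + 0.008Q.
Competitive equilibrium: 180.5 − 0.001Q = 67 + 0.008Q → Q* = 12611.1111, P* = 167.8889.
At the ceiling P = 147, quantity supplied = (147 − 67)/0.008 = 10000.
Willingness to pay at Q' = 10000: 180.5 − 0.001·10000 = 170.5.
ΔQ = 12611.1111 − 10000 = 2611.1111; wedge = 170.5 − 147 = 23.5.
DWL = ½ × 2611.1111 × 23.5 = 30680.56.

30680.56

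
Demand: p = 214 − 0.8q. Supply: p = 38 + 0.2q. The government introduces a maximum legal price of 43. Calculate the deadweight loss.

11400.50

Competitive equilibrium: 214 − 0.8q = 38 + 0.2q → q* = 176, p* = 73.2.
At the ceiling p = 43, quantity supplied = (43 − 38)/0.2 = 25.
Willingness to pay at q' = 25: 214 − 0.8·25 = 194.
Δq = 176 − 25 = 151; wedge = 194 − 43 = 151.
Deadweight loss = ½ × 151 × 151 = 11400.50.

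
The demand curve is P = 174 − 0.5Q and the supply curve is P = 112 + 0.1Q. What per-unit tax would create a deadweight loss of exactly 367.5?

21

Competitive equilibrium: 174 − 0.5Q = 112 + 0.1Q → Q* = 103.3333, P* = 122.3333.
A tax t gives ΔQ = t/0.6 and wedge t, so DWL = t²/1.2.
t²/1.2 = 367.5 → t² = 441 → t = 21.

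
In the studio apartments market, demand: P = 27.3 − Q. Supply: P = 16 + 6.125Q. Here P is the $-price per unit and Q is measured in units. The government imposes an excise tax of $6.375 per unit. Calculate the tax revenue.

Competitive equilibrium: 27.3 − Q = 16 + 6.125Q → Q* = 1.586, P* = 25.714.
With the tax, the buyer price exceeds the seller price by 6.375: (27.3 − Q) − (16 + 6.125Q) = 6.375 → Q' = 0.6912.
Tax revenue = 6.375 × 0.6912 = $4.41.

$4.41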